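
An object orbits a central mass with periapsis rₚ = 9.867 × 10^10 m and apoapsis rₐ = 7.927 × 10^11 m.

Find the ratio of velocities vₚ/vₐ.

Conservation of angular momentum gives rₚvₚ = rₐvₐ, so vₚ/vₐ = rₐ/rₚ.
vₚ/vₐ = 7.927e+11 / 9.867e+10 ≈ 8.034.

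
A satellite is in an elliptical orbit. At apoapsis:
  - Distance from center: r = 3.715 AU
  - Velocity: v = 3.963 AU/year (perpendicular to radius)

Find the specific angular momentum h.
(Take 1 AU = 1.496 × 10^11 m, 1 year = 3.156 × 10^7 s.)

Convert to SI: r = 3.715 AU = 5.55764e+11 m; v = 3.963 AU/year = 18785.3 m/s.
With v perpendicular to r, h = r · v.
h = 5.55764e+11 · 18785.3 m²/s ≈ 1.044e+16 m²/s.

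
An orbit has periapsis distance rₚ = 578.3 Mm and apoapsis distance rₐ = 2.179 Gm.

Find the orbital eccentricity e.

Convert to SI: rₚ = 578.3 Mm = 5.783e+08 m; rₐ = 2.179 Gm = 2.179e+09 m.
e = (rₐ − rₚ) / (rₐ + rₚ).
e = (2.179e+09 − 5.783e+08) / (2.179e+09 + 5.783e+08) = 1.6007e+09 / 2.7573e+09 ≈ 0.5805.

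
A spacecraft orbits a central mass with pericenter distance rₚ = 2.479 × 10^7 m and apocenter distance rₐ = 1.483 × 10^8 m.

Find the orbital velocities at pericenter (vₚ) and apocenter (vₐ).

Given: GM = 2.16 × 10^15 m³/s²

Use the vis-viva equation v² = GM(2/r − 1/a) with a = (rₚ + rₐ)/2 = (2.479e+07 + 1.483e+08)/2 = 8.6545e+07 m.
vₚ = √(GM · (2/rₚ − 1/a)) = √(2.16e+15 · (2/2.479e+07 − 1/8.6545e+07)) m/s ≈ 1.222e+04 m/s = 12.22 km/s.
vₐ = √(GM · (2/rₐ − 1/a)) = √(2.16e+15 · (2/1.483e+08 − 1/8.6545e+07)) m/s ≈ 2043 m/s = 2.043 km/s.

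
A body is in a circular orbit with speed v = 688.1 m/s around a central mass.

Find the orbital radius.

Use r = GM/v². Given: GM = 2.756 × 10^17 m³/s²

For a circular orbit, v² = GM / r, so r = GM / v².
r = 2.756e+17 / (688.1)² m ≈ 5.821e+11 m = 5.821 × 10^11 m.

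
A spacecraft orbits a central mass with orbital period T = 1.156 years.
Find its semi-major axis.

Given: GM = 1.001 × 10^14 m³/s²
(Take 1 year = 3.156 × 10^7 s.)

Convert to SI: T = 1.156 years = 3.64834e+07 s.
Invert Kepler's third law: a = (GM · T² / (4π²))^(1/3).
Substituting T = 3.64834e+07 s and GM = 1.001e+14 m³/s²:
a = (1.001e+14 · (3.64834e+07)² / (4π²))^(1/3) m
a ≈ 1.5e+09 m = 1.5 Gm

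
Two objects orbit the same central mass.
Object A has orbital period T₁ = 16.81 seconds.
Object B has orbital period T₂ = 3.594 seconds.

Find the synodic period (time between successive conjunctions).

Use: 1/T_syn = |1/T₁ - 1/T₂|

T_syn = |T₁ · T₂ / (T₁ − T₂)|.
T_syn = |16.81 · 3.594 / (16.81 − 3.594)| s ≈ 4.571 s = 4.571 seconds.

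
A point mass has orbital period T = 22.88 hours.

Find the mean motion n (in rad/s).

Convert to SI: T = 22.88 hours = 82368 s.
n = 2π / T.
n = 2π / 82368 s ≈ 7.628e-05 rad/s.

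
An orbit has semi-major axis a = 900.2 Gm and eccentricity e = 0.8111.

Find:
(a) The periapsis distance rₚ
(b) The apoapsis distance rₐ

Convert to SI: a = 900.2 Gm = 9.002e+11 m.
(a) rₚ = a(1 − e) = 9.002e+11 · (1 − 0.8111) = 9.002e+11 · 0.1889 ≈ 1.7e+11 m = 170 Gm.
(b) rₐ = a(1 + e) = 9.002e+11 · (1 + 0.8111) = 9.002e+11 · 1.8111 ≈ 1.63e+12 m = 1.63 Tm.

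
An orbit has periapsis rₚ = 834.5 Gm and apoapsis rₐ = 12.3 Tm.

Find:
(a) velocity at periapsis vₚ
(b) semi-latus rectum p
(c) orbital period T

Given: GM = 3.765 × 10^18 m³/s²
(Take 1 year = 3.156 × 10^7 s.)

Convert to SI: rₚ = 834.5 Gm = 8.345e+11 m; rₐ = 12.3 Tm = 1.23e+13 m.
(a) With a = (rₚ + rₐ)/2 = 6.56725e+12 m, vₚ = √(GM (2/rₚ − 1/a)) = √(3.765e+18 · (2/8.345e+11 − 1/6.56725e+12)) m/s ≈ 2907 m/s
(b) From a = (rₚ + rₐ)/2 = 6.56725e+12 m and e = (rₐ − rₚ)/(rₐ + rₚ) = 0.87293, p = a(1 − e²) = 6.56725e+12 · (1 − (0.87293)²) ≈ 1.563e+12 m
(c) With a = (rₚ + rₐ)/2 = 6.56725e+12 m, T = 2π √(a³/GM) = 2π √((6.56725e+12)³/3.765e+18) s ≈ 5.45e+10 s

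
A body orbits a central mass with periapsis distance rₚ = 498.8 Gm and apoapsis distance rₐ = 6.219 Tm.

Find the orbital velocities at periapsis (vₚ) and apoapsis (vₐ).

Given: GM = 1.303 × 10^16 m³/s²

Convert to SI: rₚ = 498.8 Gm = 4.988e+11 m; rₐ = 6.219 Tm = 6.219e+12 m.
Use the vis-viva equation v² = GM(2/r − 1/a) with a = (rₚ + rₐ)/2 = (4.988e+11 + 6.219e+12)/2 = 3.3589e+12 m.
vₚ = √(GM · (2/rₚ − 1/a)) = √(1.303e+16 · (2/4.988e+11 − 1/3.3589e+12)) m/s ≈ 219.9 m/s = 219.9 m/s.
vₐ = √(GM · (2/rₐ − 1/a)) = √(1.303e+16 · (2/6.219e+12 − 1/3.3589e+12)) m/s ≈ 17.64 m/s = 17.64 m/s.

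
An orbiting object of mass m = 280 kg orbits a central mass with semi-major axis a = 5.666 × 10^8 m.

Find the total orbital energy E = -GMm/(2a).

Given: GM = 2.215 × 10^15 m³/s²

E = −GMm / (2a).
E = −2.215e+15 · 280 / (2 · 5.666e+08) J ≈ -5.473e+08 J = -547.3 MJ.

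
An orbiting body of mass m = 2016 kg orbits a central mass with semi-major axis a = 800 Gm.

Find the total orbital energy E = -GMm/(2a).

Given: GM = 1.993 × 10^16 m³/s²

Convert to SI: a = 800 Gm = 8e+11 m.
E = −GMm / (2a).
E = −1.993e+16 · 2016 / (2 · 8e+11) J ≈ -2.511e+07 J = -25.11 MJ.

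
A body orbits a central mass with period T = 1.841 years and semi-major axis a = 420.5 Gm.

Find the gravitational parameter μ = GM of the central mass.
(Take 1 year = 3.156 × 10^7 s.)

Convert to SI: T = 1.841 years = 5.8102e+07 s; a = 420.5 Gm = 4.205e+11 m.
GM = 4π² · a³ / T².
GM = 4π² · (4.205e+11)³ / (5.8102e+07)² m³/s² ≈ 8.695e+20 m³/s² = 8.695 × 10^20 m³/s².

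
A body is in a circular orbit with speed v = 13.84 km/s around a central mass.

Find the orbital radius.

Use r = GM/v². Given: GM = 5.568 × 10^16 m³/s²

Convert to SI: v = 13.84 km/s = 13840 m/s.
For a circular orbit, v² = GM / r, so r = GM / v².
r = 5.568e+16 / (13840)² m ≈ 2.907e+08 m = 290.7 Mm.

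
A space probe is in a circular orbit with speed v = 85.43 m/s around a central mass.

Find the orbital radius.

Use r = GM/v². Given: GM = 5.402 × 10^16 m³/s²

For a circular orbit, v² = GM / r, so r = GM / v².
r = 5.402e+16 / (85.43)² m ≈ 7.402e+12 m = 7.402 Tm.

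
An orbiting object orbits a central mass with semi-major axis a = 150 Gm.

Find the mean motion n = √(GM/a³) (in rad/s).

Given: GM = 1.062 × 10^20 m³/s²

Convert to SI: a = 150 Gm = 1.5e+11 m.
n = √(GM / a³).
n = √(1.062e+20 / (1.5e+11)³) rad/s ≈ 1.774e-07 rad/s.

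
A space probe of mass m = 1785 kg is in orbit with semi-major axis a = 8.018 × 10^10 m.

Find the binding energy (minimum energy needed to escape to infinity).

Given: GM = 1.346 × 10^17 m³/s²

Total orbital energy is E = −GMm/(2a); binding energy is E_bind = −E = GMm/(2a).
E_bind = 1.346e+17 · 1785 / (2 · 8.018e+10) J ≈ 1.498e+09 J = 1.498 GJ.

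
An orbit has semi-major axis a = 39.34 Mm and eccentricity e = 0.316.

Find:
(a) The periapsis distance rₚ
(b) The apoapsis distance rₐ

Convert to SI: a = 39.34 Mm = 3.934e+07 m.
(a) rₚ = a(1 − e) = 3.934e+07 · (1 − 0.316) = 3.934e+07 · 0.684 ≈ 2.691e+07 m = 26.91 Mm.
(b) rₐ = a(1 + e) = 3.934e+07 · (1 + 0.316) = 3.934e+07 · 1.316 ≈ 5.177e+07 m = 51.77 Mm.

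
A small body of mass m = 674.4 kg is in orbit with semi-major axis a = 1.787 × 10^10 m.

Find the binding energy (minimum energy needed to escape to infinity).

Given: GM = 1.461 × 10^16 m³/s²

Total orbital energy is E = −GMm/(2a); binding energy is E_bind = −E = GMm/(2a).
E_bind = 1.461e+16 · 674.4 / (2 · 1.787e+10) J ≈ 2.757e+08 J = 275.7 MJ.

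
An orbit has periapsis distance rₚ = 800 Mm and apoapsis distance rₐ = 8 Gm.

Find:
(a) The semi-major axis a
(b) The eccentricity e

Convert to SI: rₚ = 800 Mm = 8e+08 m; rₐ = 8 Gm = 8e+09 m.
(a) a = (rₚ + rₐ) / 2 = (8e+08 + 8e+09) / 2 ≈ 4.4e+09 m = 4.4 Gm.
(b) e = (rₐ − rₚ) / (rₐ + rₚ) = (8e+09 − 8e+08) / (8e+09 + 8e+08) ≈ 0.8182.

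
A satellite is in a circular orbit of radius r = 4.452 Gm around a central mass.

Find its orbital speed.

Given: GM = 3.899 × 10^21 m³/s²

Convert to SI: r = 4.452 Gm = 4.452e+09 m.
For a circular orbit, gravity supplies the centripetal force, so v = √(GM / r).
v = √(3.899e+21 / 4.452e+09) m/s ≈ 9.358e+05 m/s = 935.8 km/s.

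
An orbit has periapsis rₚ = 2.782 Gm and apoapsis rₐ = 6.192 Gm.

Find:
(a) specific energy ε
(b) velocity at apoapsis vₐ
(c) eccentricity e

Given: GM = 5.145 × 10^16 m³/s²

Convert to SI: rₚ = 2.782 Gm = 2.782e+09 m; rₐ = 6.192 Gm = 6.192e+09 m.
(a) With a = (rₚ + rₐ)/2 = 4.487e+09 m, ε = −GM/(2a) = −5.145e+16/(2 · 4.487e+09) J/kg ≈ -5.733e+06 J/kg
(b) With a = (rₚ + rₐ)/2 = 4.487e+09 m, vₐ = √(GM (2/rₐ − 1/a)) = √(5.145e+16 · (2/6.192e+09 − 1/4.487e+09)) m/s ≈ 2270 m/s
(c) e = (rₐ − rₚ)/(rₐ + rₚ) = (6.192e+09 − 2.782e+09)/(6.192e+09 + 2.782e+09) ≈ 0.38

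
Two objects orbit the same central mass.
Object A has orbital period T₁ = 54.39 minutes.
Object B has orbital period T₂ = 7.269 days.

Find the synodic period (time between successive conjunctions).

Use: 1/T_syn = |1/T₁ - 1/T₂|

Convert to SI: T₁ = 54.39 minutes = 3263.4 s; T₂ = 7.269 days = 628042 s.
T_syn = |T₁ · T₂ / (T₁ − T₂)|.
T_syn = |3263.4 · 628042 / (3263.4 − 628042)| s ≈ 3280 s = 54.67 minutes.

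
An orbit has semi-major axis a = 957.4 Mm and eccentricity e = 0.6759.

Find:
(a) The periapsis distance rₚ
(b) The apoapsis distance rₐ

Convert to SI: a = 957.4 Mm = 9.574e+08 m.
(a) rₚ = a(1 − e) = 9.574e+08 · (1 − 0.6759) = 9.574e+08 · 0.3241 ≈ 3.103e+08 m = 310.3 Mm.
(b) rₐ = a(1 + e) = 9.574e+08 · (1 + 0.6759) = 9.574e+08 · 1.6759 ≈ 1.605e+09 m = 1.605 Gm.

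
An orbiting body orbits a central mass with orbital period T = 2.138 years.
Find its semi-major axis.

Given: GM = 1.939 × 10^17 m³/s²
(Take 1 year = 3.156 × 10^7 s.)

Convert to SI: T = 2.138 years = 6.74753e+07 s.
Invert Kepler's third law: a = (GM · T² / (4π²))^(1/3).
Substituting T = 6.74753e+07 s and GM = 1.939e+17 m³/s²:
a = (1.939e+17 · (6.74753e+07)² / (4π²))^(1/3) m
a ≈ 2.817e+10 m = 28.17 Gm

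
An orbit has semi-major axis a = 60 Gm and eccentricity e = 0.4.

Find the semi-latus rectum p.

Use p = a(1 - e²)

Convert to SI: a = 60 Gm = 6e+10 m.
p = a (1 − e²).
p = 6e+10 · (1 − (0.4)²) = 6e+10 · 0.84 ≈ 5.04e+10 m = 50.4 Gm.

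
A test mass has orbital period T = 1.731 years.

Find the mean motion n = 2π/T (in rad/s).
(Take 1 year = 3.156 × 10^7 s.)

Convert to SI: T = 1.731 years = 5.46304e+07 s.
n = 2π / T.
n = 2π / 5.46304e+07 s ≈ 1.15e-07 rad/s.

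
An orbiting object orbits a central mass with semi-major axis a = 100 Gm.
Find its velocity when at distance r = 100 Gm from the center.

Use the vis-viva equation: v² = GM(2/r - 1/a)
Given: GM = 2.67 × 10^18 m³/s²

Convert to SI: a = 100 Gm = 1e+11 m; r = 100 Gm = 1e+11 m.
Vis-viva: v = √(GM · (2/r − 1/a)).
2/r − 1/a = 2/1e+11 − 1/1e+11 = 1e-11 m⁻¹.
v = √(2.67e+18 · 1e-11) m/s ≈ 5167 m/s = 5.167 km/s.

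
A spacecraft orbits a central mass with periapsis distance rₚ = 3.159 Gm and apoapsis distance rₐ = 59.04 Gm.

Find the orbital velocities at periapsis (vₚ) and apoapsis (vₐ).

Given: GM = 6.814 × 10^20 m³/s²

Convert to SI: rₚ = 3.159 Gm = 3.159e+09 m; rₐ = 59.04 Gm = 5.904e+10 m.
Use the vis-viva equation v² = GM(2/r − 1/a) with a = (rₚ + rₐ)/2 = (3.159e+09 + 5.904e+10)/2 = 3.10995e+10 m.
vₚ = √(GM · (2/rₚ − 1/a)) = √(6.814e+20 · (2/3.159e+09 − 1/3.10995e+10)) m/s ≈ 6.399e+05 m/s = 639.9 km/s.
vₐ = √(GM · (2/rₐ − 1/a)) = √(6.814e+20 · (2/5.904e+10 − 1/3.10995e+10)) m/s ≈ 3.424e+04 m/s = 34.24 km/s.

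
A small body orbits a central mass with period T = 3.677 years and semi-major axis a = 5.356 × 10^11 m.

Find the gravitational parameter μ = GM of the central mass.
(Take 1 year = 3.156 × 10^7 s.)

Convert to SI: T = 3.677 years = 1.16046e+08 s.
GM = 4π² · a³ / T².
GM = 4π² · (5.356e+11)³ / (1.16046e+08)² m³/s² ≈ 4.504e+20 m³/s² = 4.504 × 10^20 m³/s².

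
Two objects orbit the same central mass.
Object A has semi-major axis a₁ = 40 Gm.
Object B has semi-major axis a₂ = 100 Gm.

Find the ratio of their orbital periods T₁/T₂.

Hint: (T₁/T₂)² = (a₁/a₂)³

Convert to SI: a₁ = 40 Gm = 4e+10 m; a₂ = 100 Gm = 1e+11 m.
From Kepler's third law, (T₁/T₂)² = (a₁/a₂)³, so T₁/T₂ = (a₁/a₂)^(3/2).
a₁/a₂ = 4e+10 / 1e+11 = 0.4.
T₁/T₂ = (0.4)^(3/2) ≈ 0.253.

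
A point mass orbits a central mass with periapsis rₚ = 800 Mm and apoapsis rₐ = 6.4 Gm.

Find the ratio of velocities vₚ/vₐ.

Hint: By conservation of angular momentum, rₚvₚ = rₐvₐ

Convert to SI: rₚ = 800 Mm = 8e+08 m; rₐ = 6.4 Gm = 6.4e+09 m.
Conservation of angular momentum gives rₚvₚ = rₐvₐ, so vₚ/vₐ = rₐ/rₚ.
vₚ/vₐ = 6.4e+09 / 8e+08 ≈ 8.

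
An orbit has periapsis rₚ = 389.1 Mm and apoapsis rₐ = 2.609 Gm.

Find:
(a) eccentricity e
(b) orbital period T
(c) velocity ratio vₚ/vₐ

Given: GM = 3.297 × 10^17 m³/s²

Convert to SI: rₚ = 389.1 Mm = 3.891e+08 m; rₐ = 2.609 Gm = 2.609e+09 m.
(a) e = (rₐ − rₚ)/(rₐ + rₚ) = (2.609e+09 − 3.891e+08)/(2.609e+09 + 3.891e+08) ≈ 0.7404
(b) With a = (rₚ + rₐ)/2 = 1.49905e+09 m, T = 2π √(a³/GM) = 2π √((1.49905e+09)³/3.297e+17) s ≈ 6.351e+05 s
(c) Conservation of angular momentum (rₚvₚ = rₐvₐ) gives vₚ/vₐ = rₐ/rₚ = 2.609e+09/3.891e+08 ≈ 6.705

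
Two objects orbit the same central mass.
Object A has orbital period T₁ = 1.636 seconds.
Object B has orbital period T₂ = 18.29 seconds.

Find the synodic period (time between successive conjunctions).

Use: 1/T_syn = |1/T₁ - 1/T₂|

T_syn = |T₁ · T₂ / (T₁ − T₂)|.
T_syn = |1.636 · 18.29 / (1.636 − 18.29)| s ≈ 1.797 s = 1.797 seconds.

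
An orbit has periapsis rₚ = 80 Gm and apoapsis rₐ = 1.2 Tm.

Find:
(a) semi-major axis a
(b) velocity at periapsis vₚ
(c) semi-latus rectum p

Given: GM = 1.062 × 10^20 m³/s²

Convert to SI: rₚ = 80 Gm = 8e+10 m; rₐ = 1.2 Tm = 1.2e+12 m.
(a) a = (rₚ + rₐ)/2 = (8e+10 + 1.2e+12)/2 ≈ 6.4e+11 m
(b) With a = (rₚ + rₐ)/2 = 6.4e+11 m, vₚ = √(GM (2/rₚ − 1/a)) = √(1.062e+20 · (2/8e+10 − 1/6.4e+11)) m/s ≈ 4.989e+04 m/s
(c) From a = (rₚ + rₐ)/2 = 6.4e+11 m and e = (rₐ − rₚ)/(rₐ + rₚ) = 0.875, p = a(1 − e²) = 6.4e+11 · (1 − (0.875)²) ≈ 1.5e+11 m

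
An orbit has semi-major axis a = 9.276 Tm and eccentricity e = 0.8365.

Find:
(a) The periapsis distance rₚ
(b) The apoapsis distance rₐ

Convert to SI: a = 9.276 Tm = 9.276e+12 m.
(a) rₚ = a(1 − e) = 9.276e+12 · (1 − 0.8365) = 9.276e+12 · 0.1635 ≈ 1.517e+12 m = 1.517 Tm.
(b) rₐ = a(1 + e) = 9.276e+12 · (1 + 0.8365) = 9.276e+12 · 1.8365 ≈ 1.704e+13 m = 17.04 Tm.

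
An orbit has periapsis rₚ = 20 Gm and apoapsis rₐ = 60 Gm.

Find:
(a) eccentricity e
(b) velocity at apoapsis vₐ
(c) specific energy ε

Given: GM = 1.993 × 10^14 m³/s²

Convert to SI: rₚ = 20 Gm = 2e+10 m; rₐ = 60 Gm = 6e+10 m.
(a) e = (rₐ − rₚ)/(rₐ + rₚ) = (6e+10 − 2e+10)/(6e+10 + 2e+10) ≈ 0.5
(b) With a = (rₚ + rₐ)/2 = 4e+10 m, vₐ = √(GM (2/rₐ − 1/a)) = √(1.993e+14 · (2/6e+10 − 1/4e+10)) m/s ≈ 40.75 m/s
(c) With a = (rₚ + rₐ)/2 = 4e+10 m, ε = −GM/(2a) = −1.993e+14/(2 · 4e+10) J/kg ≈ -2491 J/kg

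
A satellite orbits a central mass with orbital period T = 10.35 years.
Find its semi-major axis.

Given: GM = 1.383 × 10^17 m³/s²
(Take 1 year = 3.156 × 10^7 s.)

Convert to SI: T = 10.35 years = 3.26646e+08 s.
Invert Kepler's third law: a = (GM · T² / (4π²))^(1/3).
Substituting T = 3.26646e+08 s and GM = 1.383e+17 m³/s²:
a = (1.383e+17 · (3.26646e+08)² / (4π²))^(1/3) m
a ≈ 7.203e+10 m = 7.203 × 10^10 m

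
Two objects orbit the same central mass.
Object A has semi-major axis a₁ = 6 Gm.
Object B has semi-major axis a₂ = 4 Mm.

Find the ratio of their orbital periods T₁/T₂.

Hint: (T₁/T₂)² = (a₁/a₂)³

Convert to SI: a₁ = 6 Gm = 6e+09 m; a₂ = 4 Mm = 4e+06 m.
From Kepler's third law, (T₁/T₂)² = (a₁/a₂)³, so T₁/T₂ = (a₁/a₂)^(3/2).
a₁/a₂ = 6e+09 / 4e+06 = 1500.
T₁/T₂ = (1500)^(3/2) ≈ 5.809e+04.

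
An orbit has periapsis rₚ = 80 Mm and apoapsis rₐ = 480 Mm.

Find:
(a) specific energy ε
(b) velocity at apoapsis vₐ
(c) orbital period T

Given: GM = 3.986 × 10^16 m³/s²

Convert to SI: rₚ = 80 Mm = 8e+07 m; rₐ = 480 Mm = 4.8e+08 m.
(a) With a = (rₚ + rₐ)/2 = 2.8e+08 m, ε = −GM/(2a) = −3.986e+16/(2 · 2.8e+08) J/kg ≈ -7.118e+07 J/kg
(b) With a = (rₚ + rₐ)/2 = 2.8e+08 m, vₐ = √(GM (2/rₐ − 1/a)) = √(3.986e+16 · (2/4.8e+08 − 1/2.8e+08)) m/s ≈ 4871 m/s
(c) With a = (rₚ + rₐ)/2 = 2.8e+08 m, T = 2π √(a³/GM) = 2π √((2.8e+08)³/3.986e+16) s ≈ 1.475e+05 s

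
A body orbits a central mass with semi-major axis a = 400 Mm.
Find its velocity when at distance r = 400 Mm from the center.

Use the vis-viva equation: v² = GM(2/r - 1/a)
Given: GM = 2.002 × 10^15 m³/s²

Convert to SI: a = 400 Mm = 4e+08 m; r = 400 Mm = 4e+08 m.
Vis-viva: v = √(GM · (2/r − 1/a)).
2/r − 1/a = 2/4e+08 − 1/4e+08 = 2.5e-09 m⁻¹.
v = √(2.002e+15 · 2.5e-09) m/s ≈ 2237 m/s = 2.237 km/s.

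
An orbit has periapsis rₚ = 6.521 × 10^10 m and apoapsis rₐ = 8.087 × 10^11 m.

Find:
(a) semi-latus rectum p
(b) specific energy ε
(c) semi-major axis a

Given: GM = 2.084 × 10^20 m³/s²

(a) From a = (rₚ + rₐ)/2 = 4.36955e+11 m and e = (rₐ − rₚ)/(rₐ + rₚ) = 0.850763, p = a(1 − e²) = 4.36955e+11 · (1 − (0.850763)²) ≈ 1.207e+11 m
(b) With a = (rₚ + rₐ)/2 = 4.36955e+11 m, ε = −GM/(2a) = −2.084e+20/(2 · 4.36955e+11) J/kg ≈ -2.385e+08 J/kg
(c) a = (rₚ + rₐ)/2 = (6.521e+10 + 8.087e+11)/2 ≈ 4.37e+11 m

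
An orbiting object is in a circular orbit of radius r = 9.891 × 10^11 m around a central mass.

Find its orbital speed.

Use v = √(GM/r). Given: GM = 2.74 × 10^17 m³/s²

For a circular orbit, gravity supplies the centripetal force, so v = √(GM / r).
v = √(2.74e+17 / 9.891e+11) m/s ≈ 526.3 m/s = 526.3 m/s.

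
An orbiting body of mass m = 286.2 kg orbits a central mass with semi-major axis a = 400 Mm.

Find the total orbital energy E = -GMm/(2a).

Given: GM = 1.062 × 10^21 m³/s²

Convert to SI: a = 400 Mm = 4e+08 m.
E = −GMm / (2a).
E = −1.062e+21 · 286.2 / (2 · 4e+08) J ≈ -3.799e+14 J = -379.9 TJ.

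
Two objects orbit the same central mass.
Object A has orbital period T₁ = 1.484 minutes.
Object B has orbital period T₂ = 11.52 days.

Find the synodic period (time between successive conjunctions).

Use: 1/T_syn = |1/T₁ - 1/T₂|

Convert to SI: T₁ = 1.484 minutes = 89.04 s; T₂ = 11.52 days = 995328 s.
T_syn = |T₁ · T₂ / (T₁ − T₂)|.
T_syn = |89.04 · 995328 / (89.04 − 995328)| s ≈ 89.05 s = 1.484 minutes.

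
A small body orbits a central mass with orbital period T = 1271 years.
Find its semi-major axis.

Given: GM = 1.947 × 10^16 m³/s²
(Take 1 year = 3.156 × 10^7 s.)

Convert to SI: T = 1271 years = 4.01128e+10 s.
Invert Kepler's third law: a = (GM · T² / (4π²))^(1/3).
Substituting T = 4.01128e+10 s and GM = 1.947e+16 m³/s²:
a = (1.947e+16 · (4.01128e+10)² / (4π²))^(1/3) m
a ≈ 9.258e+11 m = 925.8 Gm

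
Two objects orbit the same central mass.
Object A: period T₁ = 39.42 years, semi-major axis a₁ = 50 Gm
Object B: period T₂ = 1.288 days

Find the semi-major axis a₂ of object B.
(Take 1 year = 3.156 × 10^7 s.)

Convert to SI: T₁ = 39.42 years = 1.2441e+09 s; a₁ = 50 Gm = 5e+10 m; T₂ = 1.288 days = 111283 s.
Kepler's third law: (T₁/T₂)² = (a₁/a₂)³ ⇒ a₂ = a₁ · (T₂/T₁)^(2/3).
T₂/T₁ = 111283 / 1.2441e+09 = 8.94491e-05.
a₂ = 5e+10 · (8.94491e-05)^(2/3) m ≈ 1e+08 m = 100 Mm.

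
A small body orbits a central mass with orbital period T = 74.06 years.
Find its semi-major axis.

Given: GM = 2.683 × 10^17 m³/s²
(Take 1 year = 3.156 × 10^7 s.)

Convert to SI: T = 74.06 years = 2.33733e+09 s.
Invert Kepler's third law: a = (GM · T² / (4π²))^(1/3).
Substituting T = 2.33733e+09 s and GM = 2.683e+17 m³/s²:
a = (2.683e+17 · (2.33733e+09)² / (4π²))^(1/3) m
a ≈ 3.336e+11 m = 3.336 × 10^11 m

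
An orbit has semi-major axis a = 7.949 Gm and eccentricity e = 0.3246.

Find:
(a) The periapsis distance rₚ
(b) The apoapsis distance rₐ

Convert to SI: a = 7.949 Gm = 7.949e+09 m.
(a) rₚ = a(1 − e) = 7.949e+09 · (1 − 0.3246) = 7.949e+09 · 0.6754 ≈ 5.369e+09 m = 5.369 Gm.
(b) rₐ = a(1 + e) = 7.949e+09 · (1 + 0.3246) = 7.949e+09 · 1.3246 ≈ 1.053e+10 m = 10.53 Gm.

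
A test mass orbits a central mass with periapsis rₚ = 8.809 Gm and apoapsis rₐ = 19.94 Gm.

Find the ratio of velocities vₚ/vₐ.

Convert to SI: rₚ = 8.809 Gm = 8.809e+09 m; rₐ = 19.94 Gm = 1.994e+10 m.
Conservation of angular momentum gives rₚvₚ = rₐvₐ, so vₚ/vₐ = rₐ/rₚ.
vₚ/vₐ = 1.994e+10 / 8.809e+09 ≈ 2.264.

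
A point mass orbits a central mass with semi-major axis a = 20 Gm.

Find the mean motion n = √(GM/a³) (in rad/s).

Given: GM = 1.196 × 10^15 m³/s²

Convert to SI: a = 20 Gm = 2e+10 m.
n = √(GM / a³).
n = √(1.196e+15 / (2e+10)³) rad/s ≈ 1.223e-08 rad/s.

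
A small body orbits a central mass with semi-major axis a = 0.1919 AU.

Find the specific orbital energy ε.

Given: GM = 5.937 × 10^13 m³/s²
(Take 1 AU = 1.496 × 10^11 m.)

Convert to SI: a = 0.1919 AU = 2.87082e+10 m.
ε = −GM / (2a).
ε = −5.937e+13 / (2 · 2.87082e+10) J/kg ≈ -1034 J/kg = -1.034 kJ/kg.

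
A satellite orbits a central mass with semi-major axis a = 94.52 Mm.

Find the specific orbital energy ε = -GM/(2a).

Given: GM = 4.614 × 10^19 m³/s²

Convert to SI: a = 94.52 Mm = 9.452e+07 m.
ε = −GM / (2a).
ε = −4.614e+19 / (2 · 9.452e+07) J/kg ≈ -2.441e+11 J/kg = -244.1 GJ/kg.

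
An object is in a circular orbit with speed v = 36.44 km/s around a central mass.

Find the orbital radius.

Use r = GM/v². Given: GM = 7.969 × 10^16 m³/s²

Convert to SI: v = 36.44 km/s = 36440 m/s.
For a circular orbit, v² = GM / r, so r = GM / v².
r = 7.969e+16 / (36440)² m ≈ 6.001e+07 m = 60.01 Mm.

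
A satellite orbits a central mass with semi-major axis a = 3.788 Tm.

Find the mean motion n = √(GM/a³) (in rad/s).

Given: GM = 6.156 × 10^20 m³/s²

Convert to SI: a = 3.788 Tm = 3.788e+12 m.
n = √(GM / a³).
n = √(6.156e+20 / (3.788e+12)³) rad/s ≈ 3.365e-09 rad/s.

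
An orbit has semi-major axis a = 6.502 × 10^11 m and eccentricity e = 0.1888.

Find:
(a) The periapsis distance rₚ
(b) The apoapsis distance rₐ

(a) rₚ = a(1 − e) = 6.502e+11 · (1 − 0.1888) = 6.502e+11 · 0.8112 ≈ 5.274e+11 m = 5.274 × 10^11 m.
(b) rₐ = a(1 + e) = 6.502e+11 · (1 + 0.1888) = 6.502e+11 · 1.1888 ≈ 7.73e+11 m = 7.73 × 10^11 m.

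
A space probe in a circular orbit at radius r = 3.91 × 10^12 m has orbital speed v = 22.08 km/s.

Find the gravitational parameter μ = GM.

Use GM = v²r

Convert to SI: v = 22.08 km/s = 22080 m/s.
For a circular orbit v² = GM/r, so GM = v² · r.
GM = (22080)² · 3.91e+12 m³/s² ≈ 1.906e+21 m³/s² = 1.906 × 10^21 m³/s².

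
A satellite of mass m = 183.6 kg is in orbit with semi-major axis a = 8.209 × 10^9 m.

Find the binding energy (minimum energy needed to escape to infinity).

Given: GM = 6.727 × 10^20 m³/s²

Total orbital energy is E = −GMm/(2a); binding energy is E_bind = −E = GMm/(2a).
E_bind = 6.727e+20 · 183.6 / (2 · 8.209e+09) J ≈ 7.523e+12 J = 7.523 TJ.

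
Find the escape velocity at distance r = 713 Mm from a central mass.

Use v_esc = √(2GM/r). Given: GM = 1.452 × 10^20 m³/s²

Convert to SI: r = 713 Mm = 7.13e+08 m.
Escape velocity comes from setting total energy to zero: ½v² − GM/r = 0 ⇒ v_esc = √(2GM / r).
v_esc = √(2 · 1.452e+20 / 7.13e+08) m/s ≈ 6.382e+05 m/s = 638.2 km/s.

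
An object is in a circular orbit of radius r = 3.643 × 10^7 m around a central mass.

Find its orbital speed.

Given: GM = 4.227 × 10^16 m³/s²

For a circular orbit, gravity supplies the centripetal force, so v = √(GM / r).
v = √(4.227e+16 / 3.643e+07) m/s ≈ 3.406e+04 m/s = 34.06 km/s.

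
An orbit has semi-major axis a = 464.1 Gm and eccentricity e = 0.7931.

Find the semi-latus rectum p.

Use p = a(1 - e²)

Convert to SI: a = 464.1 Gm = 4.641e+11 m.
p = a (1 − e²).
p = 4.641e+11 · (1 − (0.7931)²) = 4.641e+11 · 0.370992 ≈ 1.722e+11 m = 172.2 Gm.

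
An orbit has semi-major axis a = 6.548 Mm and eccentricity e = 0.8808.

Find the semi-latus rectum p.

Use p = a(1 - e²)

Convert to SI: a = 6.548 Mm = 6.548e+06 m.
p = a (1 − e²).
p = 6.548e+06 · (1 − (0.8808)²) = 6.548e+06 · 0.224191 ≈ 1.468e+06 m = 1.468 Mm.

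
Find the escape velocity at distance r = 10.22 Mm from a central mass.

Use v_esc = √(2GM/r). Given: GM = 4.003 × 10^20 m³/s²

Convert to SI: r = 10.22 Mm = 1.022e+07 m.
Escape velocity comes from setting total energy to zero: ½v² − GM/r = 0 ⇒ v_esc = √(2GM / r).
v_esc = √(2 · 4.003e+20 / 1.022e+07) m/s ≈ 8.851e+06 m/s = 8851 km/s.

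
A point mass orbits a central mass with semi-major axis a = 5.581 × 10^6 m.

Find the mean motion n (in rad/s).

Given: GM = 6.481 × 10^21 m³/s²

n = √(GM / a³).
n = √(6.481e+21 / (5.581e+06)³) rad/s ≈ 6.106 rad/s.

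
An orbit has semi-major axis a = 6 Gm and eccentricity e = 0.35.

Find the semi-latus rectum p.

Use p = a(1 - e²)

Convert to SI: a = 6 Gm = 6e+09 m.
p = a (1 − e²).
p = 6e+09 · (1 − (0.35)²) = 6e+09 · 0.8775 ≈ 5.265e+09 m = 5.265 Gm.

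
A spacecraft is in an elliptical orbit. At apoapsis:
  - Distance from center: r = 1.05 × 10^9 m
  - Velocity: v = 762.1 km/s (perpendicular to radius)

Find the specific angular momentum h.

Convert to SI: v = 762.1 km/s = 762100 m/s.
With v perpendicular to r, h = r · v.
h = 1.05e+09 · 762100 m²/s ≈ 8.002e+14 m²/s.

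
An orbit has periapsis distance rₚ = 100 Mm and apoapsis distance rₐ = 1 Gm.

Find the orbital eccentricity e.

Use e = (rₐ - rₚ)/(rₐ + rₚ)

Convert to SI: rₚ = 100 Mm = 1e+08 m; rₐ = 1 Gm = 1e+09 m.
e = (rₐ − rₚ) / (rₐ + rₚ).
e = (1e+09 − 1e+08) / (1e+09 + 1e+08) = 9e+08 / 1.1e+09 ≈ 0.8182.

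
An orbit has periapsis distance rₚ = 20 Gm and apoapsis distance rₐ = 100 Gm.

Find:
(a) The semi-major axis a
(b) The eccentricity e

Convert to SI: rₚ = 20 Gm = 2e+10 m; rₐ = 100 Gm = 1e+11 m.
(a) a = (rₚ + rₐ) / 2 = (2e+10 + 1e+11) / 2 ≈ 6e+10 m = 60 Gm.
(b) e = (rₐ − rₚ) / (rₐ + rₚ) = (1e+11 − 2e+10) / (1e+11 + 2e+10) ≈ 0.6667.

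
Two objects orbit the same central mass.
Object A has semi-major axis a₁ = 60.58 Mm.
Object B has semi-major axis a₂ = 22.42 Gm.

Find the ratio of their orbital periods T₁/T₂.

Convert to SI: a₁ = 60.58 Mm = 6.058e+07 m; a₂ = 22.42 Gm = 2.242e+10 m.
From Kepler's third law, (T₁/T₂)² = (a₁/a₂)³, so T₁/T₂ = (a₁/a₂)^(3/2).
a₁/a₂ = 6.058e+07 / 2.242e+10 = 0.00270205.
T₁/T₂ = (0.00270205)^(3/2) ≈ 0.0001405.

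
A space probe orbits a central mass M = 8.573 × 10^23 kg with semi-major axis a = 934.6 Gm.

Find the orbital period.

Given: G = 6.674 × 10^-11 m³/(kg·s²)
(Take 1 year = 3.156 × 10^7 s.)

Convert to SI: a = 934.6 Gm = 9.346e+11 m.
GM = G · M = 6.674e-11 · 8.573e+23 = 5.72162e+13 m³/s².
Kepler's third law: T = 2π √(a³ / GM).
Substituting a = 9.346e+11 m and GM = 5.72162e+13 m³/s²:
T = 2π √((9.346e+11)³ / 5.72162e+13) s
T ≈ 7.505e+11 s = 2.378e+04 years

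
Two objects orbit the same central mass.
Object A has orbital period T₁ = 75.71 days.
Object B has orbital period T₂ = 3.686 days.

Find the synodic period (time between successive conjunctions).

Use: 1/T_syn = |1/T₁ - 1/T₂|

Convert to SI: T₁ = 75.71 days = 6.54134e+06 s; T₂ = 3.686 days = 318470 s.
T_syn = |T₁ · T₂ / (T₁ − T₂)|.
T_syn = |6.54134e+06 · 318470 / (6.54134e+06 − 318470)| s ≈ 3.348e+05 s = 3.875 days.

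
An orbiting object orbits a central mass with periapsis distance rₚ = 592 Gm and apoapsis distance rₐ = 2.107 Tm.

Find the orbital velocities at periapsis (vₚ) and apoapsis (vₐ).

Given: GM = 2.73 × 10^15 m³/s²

Convert to SI: rₚ = 592 Gm = 5.92e+11 m; rₐ = 2.107 Tm = 2.107e+12 m.
Use the vis-viva equation v² = GM(2/r − 1/a) with a = (rₚ + rₐ)/2 = (5.92e+11 + 2.107e+12)/2 = 1.3495e+12 m.
vₚ = √(GM · (2/rₚ − 1/a)) = √(2.73e+15 · (2/5.92e+11 − 1/1.3495e+12)) m/s ≈ 84.85 m/s = 84.85 m/s.
vₐ = √(GM · (2/rₐ − 1/a)) = √(2.73e+15 · (2/2.107e+12 − 1/1.3495e+12)) m/s ≈ 23.84 m/s = 23.84 m/s.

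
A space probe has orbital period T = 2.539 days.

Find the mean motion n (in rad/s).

Convert to SI: T = 2.539 days = 219370 s.
n = 2π / T.
n = 2π / 219370 s ≈ 2.864e-05 rad/s.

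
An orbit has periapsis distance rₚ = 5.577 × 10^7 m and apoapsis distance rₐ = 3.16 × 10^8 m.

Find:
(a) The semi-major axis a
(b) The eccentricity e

(a) a = (rₚ + rₐ) / 2 = (5.577e+07 + 3.16e+08) / 2 ≈ 1.859e+08 m = 1.859 × 10^8 m.
(b) e = (rₐ − rₚ) / (rₐ + rₚ) = (3.16e+08 − 5.577e+07) / (3.16e+08 + 5.577e+07) ≈ 0.7.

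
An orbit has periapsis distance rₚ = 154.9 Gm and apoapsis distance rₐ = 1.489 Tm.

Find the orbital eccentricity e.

Convert to SI: rₚ = 154.9 Gm = 1.549e+11 m; rₐ = 1.489 Tm = 1.489e+12 m.
e = (rₐ − rₚ) / (rₐ + rₚ).
e = (1.489e+12 − 1.549e+11) / (1.489e+12 + 1.549e+11) = 1.3341e+12 / 1.6439e+12 ≈ 0.8115.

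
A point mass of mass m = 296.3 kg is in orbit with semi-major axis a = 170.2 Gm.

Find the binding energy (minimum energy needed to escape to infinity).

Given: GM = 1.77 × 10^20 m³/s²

Convert to SI: a = 170.2 Gm = 1.702e+11 m.
Total orbital energy is E = −GMm/(2a); binding energy is E_bind = −E = GMm/(2a).
E_bind = 1.77e+20 · 296.3 / (2 · 1.702e+11) J ≈ 1.541e+11 J = 154.1 GJ.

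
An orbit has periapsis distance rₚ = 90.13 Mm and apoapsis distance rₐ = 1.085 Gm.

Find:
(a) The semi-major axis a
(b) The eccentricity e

Convert to SI: rₚ = 90.13 Mm = 9.013e+07 m; rₐ = 1.085 Gm = 1.085e+09 m.
(a) a = (rₚ + rₐ) / 2 = (9.013e+07 + 1.085e+09) / 2 ≈ 5.876e+08 m = 587.6 Mm.
(b) e = (rₐ − rₚ) / (rₐ + rₚ) = (1.085e+09 − 9.013e+07) / (1.085e+09 + 9.013e+07) ≈ 0.8466.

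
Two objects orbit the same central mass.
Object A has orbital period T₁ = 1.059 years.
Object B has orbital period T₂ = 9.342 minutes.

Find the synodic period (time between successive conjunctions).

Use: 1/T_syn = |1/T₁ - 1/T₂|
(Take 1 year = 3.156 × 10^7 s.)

Convert to SI: T₁ = 1.059 years = 3.3422e+07 s; T₂ = 9.342 minutes = 560.52 s.
T_syn = |T₁ · T₂ / (T₁ − T₂)|.
T_syn = |3.3422e+07 · 560.52 / (3.3422e+07 − 560.52)| s ≈ 560.5 s = 9.342 minutes.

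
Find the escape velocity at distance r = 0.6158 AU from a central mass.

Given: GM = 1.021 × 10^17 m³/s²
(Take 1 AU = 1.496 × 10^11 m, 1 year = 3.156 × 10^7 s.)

Convert to SI: r = 0.6158 AU = 9.21237e+10 m.
Escape velocity comes from setting total energy to zero: ½v² − GM/r = 0 ⇒ v_esc = √(2GM / r).
v_esc = √(2 · 1.021e+17 / 9.21237e+10) m/s ≈ 1489 m/s = 0.3141 AU/year.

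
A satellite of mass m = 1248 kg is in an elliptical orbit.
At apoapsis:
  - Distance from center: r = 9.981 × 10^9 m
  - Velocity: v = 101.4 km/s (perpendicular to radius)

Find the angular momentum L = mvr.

Convert to SI: v = 101.4 km/s = 101400 m/s.
Since v is perpendicular to r, L = m · v · r.
L = 1248 · 101400 · 9.981e+09 kg·m²/s ≈ 1.263e+18 kg·m²/s.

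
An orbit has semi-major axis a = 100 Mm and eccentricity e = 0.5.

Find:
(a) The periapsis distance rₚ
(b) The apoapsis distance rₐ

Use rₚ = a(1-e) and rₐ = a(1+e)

Convert to SI: a = 100 Mm = 1e+08 m.
(a) rₚ = a(1 − e) = 1e+08 · (1 − 0.5) = 1e+08 · 0.5 ≈ 5e+07 m = 50 Mm.
(b) rₐ = a(1 + e) = 1e+08 · (1 + 0.5) = 1e+08 · 1.5 ≈ 1.5e+08 m = 150 Mm.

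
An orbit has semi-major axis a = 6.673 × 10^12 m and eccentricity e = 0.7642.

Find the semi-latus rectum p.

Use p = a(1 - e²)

p = a (1 − e²).
p = 6.673e+12 · (1 − (0.7642)²) = 6.673e+12 · 0.415998 ≈ 2.776e+12 m = 2.776 × 10^12 m.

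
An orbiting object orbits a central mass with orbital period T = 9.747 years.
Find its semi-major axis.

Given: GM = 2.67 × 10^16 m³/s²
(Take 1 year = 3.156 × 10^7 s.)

Convert to SI: T = 9.747 years = 3.07615e+08 s.
Invert Kepler's third law: a = (GM · T² / (4π²))^(1/3).
Substituting T = 3.07615e+08 s and GM = 2.67e+16 m³/s²:
a = (2.67e+16 · (3.07615e+08)² / (4π²))^(1/3) m
a ≈ 4e+10 m = 40 Gm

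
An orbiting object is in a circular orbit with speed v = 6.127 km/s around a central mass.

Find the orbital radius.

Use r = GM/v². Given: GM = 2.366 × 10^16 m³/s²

Convert to SI: v = 6.127 km/s = 6127 m/s.
For a circular orbit, v² = GM / r, so r = GM / v².
r = 2.366e+16 / (6127)² m ≈ 6.303e+08 m = 630.3 Mm.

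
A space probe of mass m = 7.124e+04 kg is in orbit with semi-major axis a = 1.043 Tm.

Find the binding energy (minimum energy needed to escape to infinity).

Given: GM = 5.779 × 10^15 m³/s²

Convert to SI: a = 1.043 Tm = 1.043e+12 m.
Total orbital energy is E = −GMm/(2a); binding energy is E_bind = −E = GMm/(2a).
E_bind = 5.779e+15 · 7.124e+04 / (2 · 1.043e+12) J ≈ 1.974e+08 J = 197.4 MJ.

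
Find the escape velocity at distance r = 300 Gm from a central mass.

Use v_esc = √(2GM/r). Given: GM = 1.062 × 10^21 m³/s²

Convert to SI: r = 300 Gm = 3e+11 m.
Escape velocity comes from setting total energy to zero: ½v² − GM/r = 0 ⇒ v_esc = √(2GM / r).
v_esc = √(2 · 1.062e+21 / 3e+11) m/s ≈ 8.414e+04 m/s = 84.14 km/s.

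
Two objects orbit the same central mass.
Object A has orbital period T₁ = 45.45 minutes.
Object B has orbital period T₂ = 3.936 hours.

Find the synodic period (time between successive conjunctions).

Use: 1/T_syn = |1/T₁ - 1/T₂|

Convert to SI: T₁ = 45.45 minutes = 2727 s; T₂ = 3.936 hours = 14169.6 s.
T_syn = |T₁ · T₂ / (T₁ − T₂)|.
T_syn = |2727 · 14169.6 / (2727 − 14169.6)| s ≈ 3377 s = 56.28 minutes.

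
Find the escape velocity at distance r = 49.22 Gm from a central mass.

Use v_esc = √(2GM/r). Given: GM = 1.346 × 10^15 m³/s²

Convert to SI: r = 49.22 Gm = 4.922e+10 m.
Escape velocity comes from setting total energy to zero: ½v² − GM/r = 0 ⇒ v_esc = √(2GM / r).
v_esc = √(2 · 1.346e+15 / 4.922e+10) m/s ≈ 233.9 m/s = 233.9 m/s.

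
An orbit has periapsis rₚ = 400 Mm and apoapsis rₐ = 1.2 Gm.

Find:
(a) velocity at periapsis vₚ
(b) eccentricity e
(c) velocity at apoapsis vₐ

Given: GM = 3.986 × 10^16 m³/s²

Convert to SI: rₚ = 400 Mm = 4e+08 m; rₐ = 1.2 Gm = 1.2e+09 m.
(a) With a = (rₚ + rₐ)/2 = 8e+08 m, vₚ = √(GM (2/rₚ − 1/a)) = √(3.986e+16 · (2/4e+08 − 1/8e+08)) m/s ≈ 1.223e+04 m/s
(b) e = (rₐ − rₚ)/(rₐ + rₚ) = (1.2e+09 − 4e+08)/(1.2e+09 + 4e+08) ≈ 0.5
(c) With a = (rₚ + rₐ)/2 = 8e+08 m, vₐ = √(GM (2/rₐ − 1/a)) = √(3.986e+16 · (2/1.2e+09 − 1/8e+08)) m/s ≈ 4075 m/s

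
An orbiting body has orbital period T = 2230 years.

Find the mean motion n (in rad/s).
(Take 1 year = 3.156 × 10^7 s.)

Convert to SI: T = 2230 years = 7.03788e+10 s.
n = 2π / T.
n = 2π / 7.03788e+10 s ≈ 8.928e-11 rad/s.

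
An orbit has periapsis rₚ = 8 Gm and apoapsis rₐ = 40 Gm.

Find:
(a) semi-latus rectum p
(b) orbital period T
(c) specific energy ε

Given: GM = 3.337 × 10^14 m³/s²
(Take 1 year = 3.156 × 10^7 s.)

Convert to SI: rₚ = 8 Gm = 8e+09 m; rₐ = 40 Gm = 4e+10 m.
(a) From a = (rₚ + rₐ)/2 = 2.4e+10 m and e = (rₐ − rₚ)/(rₐ + rₚ) = 0.666667, p = a(1 − e²) = 2.4e+10 · (1 − (0.666667)²) ≈ 1.333e+10 m
(b) With a = (rₚ + rₐ)/2 = 2.4e+10 m, T = 2π √(a³/GM) = 2π √((2.4e+10)³/3.337e+14) s ≈ 1.279e+09 s
(c) With a = (rₚ + rₐ)/2 = 2.4e+10 m, ε = −GM/(2a) = −3.337e+14/(2 · 2.4e+10) J/kg ≈ -6952 J/kg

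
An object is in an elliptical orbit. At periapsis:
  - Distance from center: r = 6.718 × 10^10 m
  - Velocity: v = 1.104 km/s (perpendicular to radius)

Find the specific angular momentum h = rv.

Convert to SI: v = 1.104 km/s = 1104 m/s.
With v perpendicular to r, h = r · v.
h = 6.718e+10 · 1104 m²/s ≈ 7.417e+13 m²/s.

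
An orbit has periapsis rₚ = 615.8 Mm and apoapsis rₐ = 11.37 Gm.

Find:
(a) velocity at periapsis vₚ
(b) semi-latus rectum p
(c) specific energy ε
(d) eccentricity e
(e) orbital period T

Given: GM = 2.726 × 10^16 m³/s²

Convert to SI: rₚ = 615.8 Mm = 6.158e+08 m; rₐ = 11.37 Gm = 1.137e+10 m.
(a) With a = (rₚ + rₐ)/2 = 5.9929e+09 m, vₚ = √(GM (2/rₚ − 1/a)) = √(2.726e+16 · (2/6.158e+08 − 1/5.9929e+09)) m/s ≈ 9164 m/s
(b) From a = (rₚ + rₐ)/2 = 5.9929e+09 m and e = (rₐ − rₚ)/(rₐ + rₚ) = 0.897245, p = a(1 − e²) = 5.9929e+09 · (1 − (0.897245)²) ≈ 1.168e+09 m
(c) With a = (rₚ + rₐ)/2 = 5.9929e+09 m, ε = −GM/(2a) = −2.726e+16/(2 · 5.9929e+09) J/kg ≈ -2.274e+06 J/kg
(d) e = (rₐ − rₚ)/(rₐ + rₚ) = (1.137e+10 − 6.158e+08)/(1.137e+10 + 6.158e+08) ≈ 0.8972
(e) With a = (rₚ + rₐ)/2 = 5.9929e+09 m, T = 2π √(a³/GM) = 2π √((5.9929e+09)³/2.726e+16) s ≈ 1.766e+07 s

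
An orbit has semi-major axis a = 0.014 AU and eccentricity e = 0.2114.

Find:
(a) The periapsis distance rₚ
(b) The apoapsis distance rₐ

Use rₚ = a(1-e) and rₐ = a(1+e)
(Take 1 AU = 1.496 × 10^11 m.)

Convert to SI: a = 0.014 AU = 2.0944e+09 m.
(a) rₚ = a(1 − e) = 2.0944e+09 · (1 − 0.2114) = 2.0944e+09 · 0.7886 ≈ 1.652e+09 m = 0.01104 AU.
(b) rₐ = a(1 + e) = 2.0944e+09 · (1 + 0.2114) = 2.0944e+09 · 1.2114 ≈ 2.537e+09 m = 0.01696 AU.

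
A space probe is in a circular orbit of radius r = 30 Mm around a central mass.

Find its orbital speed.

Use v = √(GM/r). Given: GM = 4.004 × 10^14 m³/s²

Convert to SI: r = 30 Mm = 3e+07 m.
For a circular orbit, gravity supplies the centripetal force, so v = √(GM / r).
v = √(4.004e+14 / 3e+07) m/s ≈ 3653 m/s = 3.653 km/s.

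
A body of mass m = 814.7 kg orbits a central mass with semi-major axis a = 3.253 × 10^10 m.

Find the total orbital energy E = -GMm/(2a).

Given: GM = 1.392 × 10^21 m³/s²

E = −GMm / (2a).
E = −1.392e+21 · 814.7 / (2 · 3.253e+10) J ≈ -1.743e+13 J = -17.43 TJ.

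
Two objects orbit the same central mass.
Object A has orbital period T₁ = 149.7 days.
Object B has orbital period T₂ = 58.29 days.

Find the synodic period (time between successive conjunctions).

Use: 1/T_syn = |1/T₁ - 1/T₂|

Convert to SI: T₁ = 149.7 days = 1.29341e+07 s; T₂ = 58.29 days = 5.03626e+06 s.
T_syn = |T₁ · T₂ / (T₁ − T₂)|.
T_syn = |1.29341e+07 · 5.03626e+06 / (1.29341e+07 − 5.03626e+06)| s ≈ 8.248e+06 s = 95.46 days.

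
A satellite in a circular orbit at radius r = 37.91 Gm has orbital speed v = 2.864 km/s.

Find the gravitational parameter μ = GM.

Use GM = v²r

Convert to SI: r = 37.91 Gm = 3.791e+10 m; v = 2.864 km/s = 2864 m/s.
For a circular orbit v² = GM/r, so GM = v² · r.
GM = (2864)² · 3.791e+10 m³/s² ≈ 3.11e+17 m³/s² = 3.11 × 10^17 m³/s².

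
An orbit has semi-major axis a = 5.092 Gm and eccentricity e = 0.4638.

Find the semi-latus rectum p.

Convert to SI: a = 5.092 Gm = 5.092e+09 m.
p = a (1 − e²).
p = 5.092e+09 · (1 − (0.4638)²) = 5.092e+09 · 0.78489 ≈ 3.997e+09 m = 3.997 Gm.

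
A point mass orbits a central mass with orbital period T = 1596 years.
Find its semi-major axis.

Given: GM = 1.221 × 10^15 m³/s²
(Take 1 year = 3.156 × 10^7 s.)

Convert to SI: T = 1596 years = 5.03698e+10 s.
Invert Kepler's third law: a = (GM · T² / (4π²))^(1/3).
Substituting T = 5.03698e+10 s and GM = 1.221e+15 m³/s²:
a = (1.221e+15 · (5.03698e+10)² / (4π²))^(1/3) m
a ≈ 4.281e+11 m = 4.281 × 10^11 m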